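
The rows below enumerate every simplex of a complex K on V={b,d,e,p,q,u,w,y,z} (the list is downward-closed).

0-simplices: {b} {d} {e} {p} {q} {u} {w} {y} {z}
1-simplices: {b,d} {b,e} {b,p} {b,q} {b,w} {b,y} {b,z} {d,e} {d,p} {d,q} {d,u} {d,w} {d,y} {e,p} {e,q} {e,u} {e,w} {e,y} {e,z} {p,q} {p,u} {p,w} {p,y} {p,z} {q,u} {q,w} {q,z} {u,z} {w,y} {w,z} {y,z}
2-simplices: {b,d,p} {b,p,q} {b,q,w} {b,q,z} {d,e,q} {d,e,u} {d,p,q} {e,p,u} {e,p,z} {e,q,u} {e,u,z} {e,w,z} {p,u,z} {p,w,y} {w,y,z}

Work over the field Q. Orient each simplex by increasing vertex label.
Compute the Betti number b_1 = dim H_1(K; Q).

n_0=9 n_1=31 n_2=15  [Q]
∂1: piv[bd,be,bp,bq,bw,by,bz,du] rk=8  ker:de,dp,dq,dw,dy,ep,eq,eu,ew,ey,ez,pq,pu,pw,py,pz,qu,qw,qz,uz,wy,wz,yz
∂2: piv[bdp,bpq,bqw,bqz,deq,deu,dpq,epu,epz,equ,euz,ewz,pwy,wyz] rk=14  ker:puz
b_1=(31−8)−14=9

b_1=9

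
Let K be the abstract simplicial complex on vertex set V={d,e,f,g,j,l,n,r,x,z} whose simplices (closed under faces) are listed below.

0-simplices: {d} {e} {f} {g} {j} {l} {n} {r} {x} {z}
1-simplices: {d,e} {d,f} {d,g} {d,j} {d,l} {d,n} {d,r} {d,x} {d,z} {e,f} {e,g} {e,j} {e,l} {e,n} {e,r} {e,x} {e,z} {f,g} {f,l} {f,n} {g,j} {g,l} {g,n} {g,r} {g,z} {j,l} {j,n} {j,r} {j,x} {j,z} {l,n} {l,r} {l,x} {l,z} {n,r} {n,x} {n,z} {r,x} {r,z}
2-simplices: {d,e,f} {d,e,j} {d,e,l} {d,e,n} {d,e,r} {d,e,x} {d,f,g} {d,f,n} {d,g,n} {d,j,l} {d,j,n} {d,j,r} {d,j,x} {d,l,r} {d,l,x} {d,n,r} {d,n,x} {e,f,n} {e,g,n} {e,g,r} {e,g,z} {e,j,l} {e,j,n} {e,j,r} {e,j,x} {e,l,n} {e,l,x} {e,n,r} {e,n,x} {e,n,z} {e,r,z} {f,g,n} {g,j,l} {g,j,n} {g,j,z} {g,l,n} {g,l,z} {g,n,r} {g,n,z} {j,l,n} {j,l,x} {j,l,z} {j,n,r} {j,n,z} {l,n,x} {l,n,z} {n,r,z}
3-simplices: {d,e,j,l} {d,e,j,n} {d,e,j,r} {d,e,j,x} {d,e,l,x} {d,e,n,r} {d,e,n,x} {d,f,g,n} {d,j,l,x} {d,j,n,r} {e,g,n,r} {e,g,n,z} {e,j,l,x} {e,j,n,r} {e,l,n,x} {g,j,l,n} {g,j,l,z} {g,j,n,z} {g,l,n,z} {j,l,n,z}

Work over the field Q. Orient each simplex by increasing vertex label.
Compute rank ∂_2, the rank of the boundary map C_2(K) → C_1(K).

rank∂_2=27

n_0=10 n_1=39 n_2=47 n_3=20  [Q]
∂1: piv[de,df,dg,dj,dl,dn,dr,dx,dz] rk=9  ker:ef,eg,ej,el,en,er,ex,ez,fg,fl,fn,gj,gl,gn,gr,gz,jl,jn,jr,jx,jz,ln,lr,lx,lz,nr,nx,nz,rx,rz
∂2: piv[def,dej,del,den,der,dex,dfg,dfn,dgn,djl,djn,djr,djx,dlr,dlx,dnr,dnx,egn,egr,egz,eln,enz,erz,gjl,gjn,gjz,glz] rk=27  ker:efn,ejl,ejn,ejr,ejx,elx,enr,enx,fgn,gln,gnr,gnz,jln,jlx,jlz,jnr,jnz,lnx,lnz,nrz
∂3: piv[dejl,dejn,dejr,dejx,delx,denr,denx,dfgn,djlx,djnr,egnr,egnz,elnx,gjln,gjlz,gjnz,glnz] rk=17  ker:ejlx,ejnr,jlnz
rk∂_2=27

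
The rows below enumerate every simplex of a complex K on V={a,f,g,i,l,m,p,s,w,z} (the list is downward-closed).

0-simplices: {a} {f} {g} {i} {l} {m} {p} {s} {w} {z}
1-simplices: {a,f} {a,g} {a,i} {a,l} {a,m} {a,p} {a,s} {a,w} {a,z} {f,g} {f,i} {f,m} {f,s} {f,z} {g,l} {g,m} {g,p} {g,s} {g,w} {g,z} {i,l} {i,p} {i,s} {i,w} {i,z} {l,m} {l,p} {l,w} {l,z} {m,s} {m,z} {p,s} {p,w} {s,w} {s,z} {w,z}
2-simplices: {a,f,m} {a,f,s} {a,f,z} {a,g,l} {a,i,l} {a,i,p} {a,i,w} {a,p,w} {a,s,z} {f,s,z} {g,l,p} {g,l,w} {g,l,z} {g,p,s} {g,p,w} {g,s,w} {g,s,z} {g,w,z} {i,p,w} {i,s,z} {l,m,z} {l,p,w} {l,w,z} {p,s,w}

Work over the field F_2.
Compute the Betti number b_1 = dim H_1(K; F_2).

n_0=10 n_1=36 n_2=24  [Z2]
∂1: piv[af,ag,ai,al,am,ap,as,aw,az] rk=9  ker:fg,fi,fm,fs,fz,gl,gm,gp,gs,gw,gz,il,ip,is,iw,iz,lm,lp,lw,lz,ms,mz,ps,pw,sw,sz,wz
∂2: piv[afm,afs,afz,agl,ail,aip,aiw,apw,asz,glp,glw,glz,gps,gpw,gsw,gsz,gwz,isz,lmz] rk=19  ker:fsz,ipw,lpw,lwz,psw
b_1=(36−9)−19=8

b_1=8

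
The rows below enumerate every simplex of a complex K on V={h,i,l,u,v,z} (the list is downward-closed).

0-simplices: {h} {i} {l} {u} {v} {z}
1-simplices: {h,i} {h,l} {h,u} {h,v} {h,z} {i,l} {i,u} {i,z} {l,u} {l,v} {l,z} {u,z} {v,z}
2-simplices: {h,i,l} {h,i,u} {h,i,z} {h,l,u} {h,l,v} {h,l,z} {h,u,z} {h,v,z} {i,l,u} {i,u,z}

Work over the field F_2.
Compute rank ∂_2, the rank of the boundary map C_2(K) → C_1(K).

n_0=6 n_1=13 n_2=10  [Z2]
∂1: piv[hi,hl,hu,hv,hz] rk=5  ker:il,iu,iz,lu,lv,lz,uz,vz
∂2: piv[hil,hiu,hiz,hlu,hlv,hlz,huz,hvz] rk=8  ker:ilu,iuz
rk∂_2=8

rank∂_2=8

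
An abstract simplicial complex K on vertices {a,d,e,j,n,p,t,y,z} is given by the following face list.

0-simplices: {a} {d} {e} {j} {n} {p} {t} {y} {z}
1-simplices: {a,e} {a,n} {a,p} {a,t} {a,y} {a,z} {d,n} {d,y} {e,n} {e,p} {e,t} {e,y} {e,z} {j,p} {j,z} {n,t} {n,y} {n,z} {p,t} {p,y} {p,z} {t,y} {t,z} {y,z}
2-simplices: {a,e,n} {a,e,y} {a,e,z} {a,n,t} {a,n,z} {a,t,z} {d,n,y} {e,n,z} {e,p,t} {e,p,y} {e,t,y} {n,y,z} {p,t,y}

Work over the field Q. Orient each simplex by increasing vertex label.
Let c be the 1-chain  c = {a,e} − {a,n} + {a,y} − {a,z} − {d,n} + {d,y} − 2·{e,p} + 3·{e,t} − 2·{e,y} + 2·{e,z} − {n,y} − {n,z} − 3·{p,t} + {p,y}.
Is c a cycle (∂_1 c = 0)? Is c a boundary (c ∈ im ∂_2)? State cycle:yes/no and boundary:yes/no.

n_0=9 n_1=24 n_2=13  [Q]
∂1: piv[ae,an,ap,at,ay,az,dn,jp] rk=8  ker:dy,en,ep,et,ey,ez,jz,nt,ny,nz,pt,py,pz,ty,tz,yz
∂2: piv[aen,aey,aez,ant,anz,atz,dny,ept,epy,ety,nyz] rk=11  ker:enz,pty
∂1c = 0
c vs im∂2: reduces to 0 ⇒ boundary

cycle:yes boundary:yes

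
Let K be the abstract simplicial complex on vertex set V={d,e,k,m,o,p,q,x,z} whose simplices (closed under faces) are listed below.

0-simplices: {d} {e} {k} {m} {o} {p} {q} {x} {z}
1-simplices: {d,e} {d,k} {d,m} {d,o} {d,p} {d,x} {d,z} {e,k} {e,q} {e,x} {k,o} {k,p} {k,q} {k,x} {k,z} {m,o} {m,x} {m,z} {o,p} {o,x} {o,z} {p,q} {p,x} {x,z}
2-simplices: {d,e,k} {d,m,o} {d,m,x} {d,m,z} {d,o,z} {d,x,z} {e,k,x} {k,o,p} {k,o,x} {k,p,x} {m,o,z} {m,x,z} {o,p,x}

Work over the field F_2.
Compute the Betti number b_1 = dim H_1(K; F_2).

b_1=6

n_0=9 n_1=24 n_2=13  [Z2]
∂1: piv[de,dk,dm,do,dp,dx,dz,eq] rk=8  ker:ek,ex,ko,kp,kq,kx,kz,mo,mx,mz,op,ox,oz,pq,px,xz
∂2: piv[dek,dmo,dmx,dmz,doz,dxz,ekx,kop,kox,kpx] rk=10  ker:moz,mxz,opx
b_1=(24−8)−10=6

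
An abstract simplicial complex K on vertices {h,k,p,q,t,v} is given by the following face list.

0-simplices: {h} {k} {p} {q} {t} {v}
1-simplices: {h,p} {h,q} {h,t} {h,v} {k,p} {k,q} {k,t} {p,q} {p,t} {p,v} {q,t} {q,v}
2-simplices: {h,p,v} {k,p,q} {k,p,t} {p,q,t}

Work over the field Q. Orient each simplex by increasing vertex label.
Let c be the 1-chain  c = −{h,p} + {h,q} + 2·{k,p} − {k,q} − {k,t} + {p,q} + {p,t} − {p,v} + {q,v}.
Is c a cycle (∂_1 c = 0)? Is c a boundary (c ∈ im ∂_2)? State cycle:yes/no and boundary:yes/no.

cycle:yes boundary:no

n_0=6 n_1=12 n_2=4  [Q]
∂1: piv[hp,hq,ht,hv,kp] rk=5  ker:kq,kt,pq,pt,pv,qt,qv
∂2: piv[hpv,kpq,kpt,pqt] rk=4
∂1c = 0
c vs im∂2: residual ≠ 0 ⇒ not boundary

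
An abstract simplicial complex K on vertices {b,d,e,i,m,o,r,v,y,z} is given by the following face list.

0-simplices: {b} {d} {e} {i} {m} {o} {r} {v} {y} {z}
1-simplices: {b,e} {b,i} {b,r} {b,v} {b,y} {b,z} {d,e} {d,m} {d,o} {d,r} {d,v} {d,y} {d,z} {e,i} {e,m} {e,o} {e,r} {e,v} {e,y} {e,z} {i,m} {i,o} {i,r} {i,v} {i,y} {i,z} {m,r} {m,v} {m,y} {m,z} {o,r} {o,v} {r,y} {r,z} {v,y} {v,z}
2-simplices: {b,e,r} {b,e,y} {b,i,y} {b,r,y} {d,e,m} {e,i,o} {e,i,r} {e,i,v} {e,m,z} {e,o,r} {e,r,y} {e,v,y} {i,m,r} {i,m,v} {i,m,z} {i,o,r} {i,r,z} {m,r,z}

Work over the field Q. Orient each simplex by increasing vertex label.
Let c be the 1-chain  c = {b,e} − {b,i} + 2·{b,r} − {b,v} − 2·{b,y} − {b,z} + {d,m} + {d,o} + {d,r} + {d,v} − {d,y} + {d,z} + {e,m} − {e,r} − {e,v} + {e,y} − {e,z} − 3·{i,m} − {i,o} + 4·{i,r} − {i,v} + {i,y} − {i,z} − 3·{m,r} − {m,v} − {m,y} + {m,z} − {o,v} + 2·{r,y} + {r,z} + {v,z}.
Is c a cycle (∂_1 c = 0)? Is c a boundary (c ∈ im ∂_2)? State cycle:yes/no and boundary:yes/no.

n_0=10 n_1=36 n_2=18  [Q]
∂1: piv[be,bi,br,bv,by,bz,de,dm,do] rk=9  ker:dr,dv,dy,dz,ei,em,eo,er,ev,ey,ez,im,io,ir,iv,iy,iz,mr,mv,my,mz,or,ov,ry,rz,vy,vz
∂2: piv[ber,bey,biy,bry,dem,eio,eir,eiv,emz,eor,evy,imr,imv,imz,irz] rk=15  ker:ery,ior,mrz
∂1c = 2·{b} − 4·{d} + 2·{e} + 3·{m} + {o} − 5·{v} + {z}

cycle:no boundary:no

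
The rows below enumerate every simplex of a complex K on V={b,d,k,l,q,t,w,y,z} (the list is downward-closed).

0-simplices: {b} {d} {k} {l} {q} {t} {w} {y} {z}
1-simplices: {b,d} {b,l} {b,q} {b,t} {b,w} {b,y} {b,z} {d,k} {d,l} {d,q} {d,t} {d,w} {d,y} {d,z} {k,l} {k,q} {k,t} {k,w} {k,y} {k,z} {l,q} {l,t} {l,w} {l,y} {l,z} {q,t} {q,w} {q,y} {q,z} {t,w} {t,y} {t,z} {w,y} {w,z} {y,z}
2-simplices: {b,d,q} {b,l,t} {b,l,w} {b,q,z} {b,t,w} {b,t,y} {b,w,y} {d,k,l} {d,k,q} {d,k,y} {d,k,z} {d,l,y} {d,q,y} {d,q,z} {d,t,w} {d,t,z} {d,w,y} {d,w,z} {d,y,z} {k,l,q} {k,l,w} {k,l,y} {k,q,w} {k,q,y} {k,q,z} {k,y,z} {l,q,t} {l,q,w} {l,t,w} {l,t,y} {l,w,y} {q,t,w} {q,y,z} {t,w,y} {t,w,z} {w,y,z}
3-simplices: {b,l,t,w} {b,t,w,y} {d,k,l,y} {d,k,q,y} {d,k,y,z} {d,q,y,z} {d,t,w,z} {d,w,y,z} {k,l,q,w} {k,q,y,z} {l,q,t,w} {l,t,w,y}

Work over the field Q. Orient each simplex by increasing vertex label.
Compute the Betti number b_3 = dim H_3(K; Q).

b_3=0

n_0=9 n_1=35 n_2=36 n_3=12  [Q]
∂1: piv[bd,bl,bq,bt,bw,by,bz,dk] rk=8  ker:dl,dq,dt,dw,dy,dz,kl,kq,kt,kw,ky,kz,lq,lt,lw,ly,lz,qt,qw,qy,qz,tw,ty,tz,wy,wz,yz
∂2: piv[bdq,blt,blw,bqz,btw,bty,bwy,dkl,dkq,dky,dkz,dly,dqy,dqz,dtw,dtz,dwy,dwz,dyz,klq,klw,kqw,lqt,lty] rk=24  ker:kly,kqy,kqz,kyz,lqw,ltw,lwy,qtw,qyz,twy,twz,wyz
∂3: piv[bltw,btwy,dkly,dkqy,dkyz,dqyz,dtwz,dwyz,klqw,kqyz,lqtw,ltwy] rk=12
b_3=(12−12)−0=0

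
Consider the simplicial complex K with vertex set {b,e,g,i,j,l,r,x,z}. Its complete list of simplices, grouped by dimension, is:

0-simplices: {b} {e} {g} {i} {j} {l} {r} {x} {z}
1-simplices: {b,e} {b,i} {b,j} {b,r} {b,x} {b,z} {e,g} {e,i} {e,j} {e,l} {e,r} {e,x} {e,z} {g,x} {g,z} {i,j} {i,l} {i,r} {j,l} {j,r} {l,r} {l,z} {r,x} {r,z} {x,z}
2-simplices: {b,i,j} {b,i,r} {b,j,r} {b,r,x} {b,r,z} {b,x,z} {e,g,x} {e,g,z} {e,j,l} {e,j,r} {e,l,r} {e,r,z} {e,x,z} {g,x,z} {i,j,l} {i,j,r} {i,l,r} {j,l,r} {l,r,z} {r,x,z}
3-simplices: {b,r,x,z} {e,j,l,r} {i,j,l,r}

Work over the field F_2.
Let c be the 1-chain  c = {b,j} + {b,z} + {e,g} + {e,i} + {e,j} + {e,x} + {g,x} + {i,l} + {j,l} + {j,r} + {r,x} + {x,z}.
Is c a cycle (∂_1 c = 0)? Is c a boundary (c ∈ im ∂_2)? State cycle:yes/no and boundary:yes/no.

n_0=9 n_1=25 n_2=20 n_3=3  [Z2]
∂1: piv[be,bi,bj,br,bx,bz,eg,el] rk=8  ker:ei,ej,er,ex,ez,gx,gz,ij,il,ir,jl,jr,lr,lz,rx,rz,xz
∂2: piv[bij,bir,bjr,brx,brz,bxz,egx,egz,ejl,ejr,elr,erz,exz,ijl,lrz] rk=15  ker:gxz,ijr,ilr,jlr,rxz
∂3: piv[brxz,ejlr,ijlr] rk=3
∂1c = 0
c vs im∂2: residual ≠ 0 ⇒ not boundary

cycle:yes boundary:no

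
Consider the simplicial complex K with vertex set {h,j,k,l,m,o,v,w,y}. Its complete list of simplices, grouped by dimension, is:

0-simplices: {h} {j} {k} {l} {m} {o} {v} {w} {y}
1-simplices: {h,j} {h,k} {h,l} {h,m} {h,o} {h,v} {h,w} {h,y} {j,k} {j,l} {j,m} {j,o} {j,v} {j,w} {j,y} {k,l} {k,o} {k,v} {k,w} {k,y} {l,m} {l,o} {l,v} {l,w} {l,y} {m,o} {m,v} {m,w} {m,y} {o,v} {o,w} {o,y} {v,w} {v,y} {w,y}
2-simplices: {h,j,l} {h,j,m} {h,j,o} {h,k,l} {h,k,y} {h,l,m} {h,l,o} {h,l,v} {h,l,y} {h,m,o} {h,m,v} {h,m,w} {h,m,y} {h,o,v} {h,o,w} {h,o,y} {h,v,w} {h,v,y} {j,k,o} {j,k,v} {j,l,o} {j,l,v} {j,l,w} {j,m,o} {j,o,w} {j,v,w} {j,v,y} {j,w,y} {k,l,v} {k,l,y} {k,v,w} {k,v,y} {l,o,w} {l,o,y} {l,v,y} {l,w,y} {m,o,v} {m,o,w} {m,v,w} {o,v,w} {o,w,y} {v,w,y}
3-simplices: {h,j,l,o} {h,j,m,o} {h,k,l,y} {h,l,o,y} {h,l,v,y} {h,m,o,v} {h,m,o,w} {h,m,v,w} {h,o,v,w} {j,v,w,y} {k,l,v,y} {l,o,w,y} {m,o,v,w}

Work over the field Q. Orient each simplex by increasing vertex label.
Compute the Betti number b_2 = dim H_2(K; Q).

n_0=9 n_1=35 n_2=42 n_3=13  [Q]
∂1: piv[hj,hk,hl,hm,ho,hv,hw,hy] rk=8  ker:jk,jl,jm,jo,jv,jw,jy,kl,ko,kv,kw,ky,lm,lo,lv,lw,ly,mo,mv,mw,my,ov,ow,oy,vw,vy,wy
∂2: piv[hjl,hjm,hjo,hkl,hky,hlm,hlo,hlv,hly,hmo,hmv,hmw,hmy,hov,how,hoy,hvw,hvy,jko,jkv,jlv,jlw,jow,jvy,jwy,klv,kvw] rk=27  ker:jlo,jmo,jvw,kly,kvy,low,loy,lvy,lwy,mov,mow,mvw,ovw,owy,vwy
∂3: piv[hjlo,hjmo,hkly,hloy,hlvy,hmov,hmow,hmvw,hovw,jvwy,klvy,lowy] rk=12  ker:movw
b_2=(42−27)−12=3

b_2=3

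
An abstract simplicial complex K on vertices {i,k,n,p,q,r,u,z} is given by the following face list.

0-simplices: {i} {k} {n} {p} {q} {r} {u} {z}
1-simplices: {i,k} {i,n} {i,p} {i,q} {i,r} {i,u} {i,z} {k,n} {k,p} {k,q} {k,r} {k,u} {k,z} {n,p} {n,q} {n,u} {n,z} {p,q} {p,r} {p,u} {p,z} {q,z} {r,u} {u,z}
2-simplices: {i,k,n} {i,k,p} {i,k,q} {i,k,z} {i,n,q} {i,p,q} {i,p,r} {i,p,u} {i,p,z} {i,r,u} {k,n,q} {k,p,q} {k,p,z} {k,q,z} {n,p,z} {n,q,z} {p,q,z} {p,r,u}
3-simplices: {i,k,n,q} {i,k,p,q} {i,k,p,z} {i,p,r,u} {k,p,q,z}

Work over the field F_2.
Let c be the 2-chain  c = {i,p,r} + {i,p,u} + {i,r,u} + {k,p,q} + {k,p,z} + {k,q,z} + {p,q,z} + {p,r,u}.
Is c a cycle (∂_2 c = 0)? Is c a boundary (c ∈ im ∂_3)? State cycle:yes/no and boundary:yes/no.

n_0=8 n_1=24 n_2=18 n_3=5  [Z2]
∂1: piv[ik,in,ip,iq,ir,iu,iz] rk=7  ker:kn,kp,kq,kr,ku,kz,np,nq,nu,nz,pq,pr,pu,pz,qz,ru,uz
∂2: piv[ikn,ikp,ikq,ikz,inq,ipq,ipr,ipu,ipz,iru,kqz,npz,nqz] rk=13  ker:knq,kpq,kpz,pqz,pru
∂3: piv[iknq,ikpq,ikpz,ipru,kpqz] rk=5
∂2c = 0
c vs im∂3: reduces to 0 ⇒ boundary

cycle:yes boundary:yes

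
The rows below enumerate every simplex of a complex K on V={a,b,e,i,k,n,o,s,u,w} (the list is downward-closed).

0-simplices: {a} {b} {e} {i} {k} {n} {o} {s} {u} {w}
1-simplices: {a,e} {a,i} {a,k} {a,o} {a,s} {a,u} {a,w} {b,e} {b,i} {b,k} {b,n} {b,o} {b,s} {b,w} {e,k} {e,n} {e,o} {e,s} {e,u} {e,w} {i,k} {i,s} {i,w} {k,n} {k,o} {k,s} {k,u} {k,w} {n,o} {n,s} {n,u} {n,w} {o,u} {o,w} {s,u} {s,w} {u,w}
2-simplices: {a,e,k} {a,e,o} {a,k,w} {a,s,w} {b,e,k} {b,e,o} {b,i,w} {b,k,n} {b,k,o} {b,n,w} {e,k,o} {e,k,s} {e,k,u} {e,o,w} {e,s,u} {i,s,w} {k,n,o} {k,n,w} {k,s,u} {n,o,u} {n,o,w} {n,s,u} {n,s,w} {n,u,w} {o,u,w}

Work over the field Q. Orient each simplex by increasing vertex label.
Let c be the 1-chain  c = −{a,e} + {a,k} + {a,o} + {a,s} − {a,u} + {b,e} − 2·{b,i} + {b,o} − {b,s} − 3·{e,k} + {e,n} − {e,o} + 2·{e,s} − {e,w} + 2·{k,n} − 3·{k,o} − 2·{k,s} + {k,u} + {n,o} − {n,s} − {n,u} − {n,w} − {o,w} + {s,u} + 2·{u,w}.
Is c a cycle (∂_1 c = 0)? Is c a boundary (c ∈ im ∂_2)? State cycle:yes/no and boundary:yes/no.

n_0=10 n_1=37 n_2=25  [Q]
∂1: piv[ae,ai,ak,ao,as,au,aw,be,bn] rk=9  ker:bi,bk,bo,bs,bw,ek,en,eo,es,eu,ew,ik,is,iw,kn,ko,ks,ku,kw,no,ns,nu,nw,ou,ow,su,sw,uw
∂2: piv[aek,aeo,akw,asw,bek,beo,biw,bkn,bko,bnw,eks,eku,eow,esu,isw,kno,knw,nou,now,nsu,nsw,nuw] rk=22  ker:eko,ksu,ouw
∂1c = −{a} + {b} + 2·{e} − 2·{i} + 5·{n} − 2·{s} − 2·{u} − {w}

cycle:no boundary:no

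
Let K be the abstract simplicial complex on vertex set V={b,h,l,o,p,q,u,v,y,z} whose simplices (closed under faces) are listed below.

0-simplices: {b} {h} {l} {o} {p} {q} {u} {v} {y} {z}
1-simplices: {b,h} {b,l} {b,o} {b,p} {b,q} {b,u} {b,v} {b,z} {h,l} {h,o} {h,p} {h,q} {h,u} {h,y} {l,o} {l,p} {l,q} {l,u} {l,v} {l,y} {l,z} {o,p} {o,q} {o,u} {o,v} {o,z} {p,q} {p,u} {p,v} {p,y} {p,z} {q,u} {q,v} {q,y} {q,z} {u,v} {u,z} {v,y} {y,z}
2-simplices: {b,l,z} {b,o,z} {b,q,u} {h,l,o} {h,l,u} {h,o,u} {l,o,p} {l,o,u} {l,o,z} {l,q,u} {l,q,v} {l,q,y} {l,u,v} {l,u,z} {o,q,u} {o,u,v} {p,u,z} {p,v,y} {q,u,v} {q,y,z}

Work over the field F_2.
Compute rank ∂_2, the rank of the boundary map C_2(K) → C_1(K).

n_0=10 n_1=39 n_2=20  [Z2]
∂1: piv[bh,bl,bo,bp,bq,bu,bv,bz,hy] rk=9  ker:hl,ho,hp,hq,hu,lo,lp,lq,lu,lv,ly,lz,op,oq,ou,ov,oz,pq,pu,pv,py,pz,qu,qv,qy,qz,uv,uz,vy,yz
∂2: piv[blz,boz,bqu,hlo,hlu,hou,lop,loz,lqu,lqv,lqy,luv,luz,oqu,ouv,puz,pvy,qyz] rk=18  ker:lou,quv
rk∂_2=18

rank∂_2=18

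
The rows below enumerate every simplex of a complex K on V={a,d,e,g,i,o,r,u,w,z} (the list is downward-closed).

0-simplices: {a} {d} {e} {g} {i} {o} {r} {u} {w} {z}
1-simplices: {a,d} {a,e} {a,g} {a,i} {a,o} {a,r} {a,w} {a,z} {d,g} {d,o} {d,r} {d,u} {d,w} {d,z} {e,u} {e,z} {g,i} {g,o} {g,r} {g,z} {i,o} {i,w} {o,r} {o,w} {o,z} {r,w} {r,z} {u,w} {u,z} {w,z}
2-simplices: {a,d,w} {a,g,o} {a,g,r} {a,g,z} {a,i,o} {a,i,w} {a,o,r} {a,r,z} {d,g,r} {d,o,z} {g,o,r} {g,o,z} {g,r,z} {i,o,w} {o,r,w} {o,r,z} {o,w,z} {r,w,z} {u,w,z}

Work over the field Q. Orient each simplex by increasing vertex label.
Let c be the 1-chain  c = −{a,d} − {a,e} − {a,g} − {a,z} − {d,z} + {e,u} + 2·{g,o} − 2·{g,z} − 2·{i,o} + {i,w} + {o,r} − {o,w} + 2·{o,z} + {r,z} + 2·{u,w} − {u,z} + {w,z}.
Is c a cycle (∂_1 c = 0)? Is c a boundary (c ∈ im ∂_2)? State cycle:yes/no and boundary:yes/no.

n_0=10 n_1=30 n_2=19  [Q]
∂1: piv[ad,ae,ag,ai,ao,ar,aw,az,du] rk=9  ker:dg,do,dr,dw,dz,eu,ez,gi,go,gr,gz,io,iw,or,ow,oz,rw,rz,uw,uz,wz
∂2: piv[adw,ago,agr,agz,aio,aiw,aor,arz,dgr,doz,goz,iow,orw,owz,uwz] rk=15  ker:gor,grz,orz,rwz
∂1c = 4·{a} − 2·{e} − {g} + {i} − 2·{o} + {w} − {z}

cycle:no boundary:no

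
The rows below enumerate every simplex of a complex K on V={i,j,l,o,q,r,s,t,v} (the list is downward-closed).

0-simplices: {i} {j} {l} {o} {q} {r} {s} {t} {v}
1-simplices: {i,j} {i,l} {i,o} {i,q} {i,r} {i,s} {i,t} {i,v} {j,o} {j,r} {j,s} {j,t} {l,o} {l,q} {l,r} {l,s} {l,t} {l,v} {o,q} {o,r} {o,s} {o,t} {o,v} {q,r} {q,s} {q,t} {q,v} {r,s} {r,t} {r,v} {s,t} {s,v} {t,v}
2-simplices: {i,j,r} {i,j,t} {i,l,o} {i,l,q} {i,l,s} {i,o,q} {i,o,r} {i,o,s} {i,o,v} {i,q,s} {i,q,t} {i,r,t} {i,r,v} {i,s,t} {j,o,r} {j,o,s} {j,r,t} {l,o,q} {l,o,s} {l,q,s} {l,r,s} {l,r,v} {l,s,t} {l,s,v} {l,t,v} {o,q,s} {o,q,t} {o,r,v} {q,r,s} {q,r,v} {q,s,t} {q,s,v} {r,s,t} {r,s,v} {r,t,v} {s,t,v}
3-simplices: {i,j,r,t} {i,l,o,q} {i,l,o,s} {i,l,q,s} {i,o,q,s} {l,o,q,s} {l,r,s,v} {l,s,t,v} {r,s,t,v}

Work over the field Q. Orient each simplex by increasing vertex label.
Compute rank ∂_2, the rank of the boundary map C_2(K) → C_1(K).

n_0=9 n_1=33 n_2=36 n_3=9  [Q]
∂1: piv[ij,il,io,iq,ir,is,it,iv] rk=8  ker:jo,jr,js,jt,lo,lq,lr,ls,lt,lv,oq,or,os,ot,ov,qr,qs,qt,qv,rs,rt,rv,st,sv,tv
∂2: piv[ijr,ijt,ilo,ilq,ils,ioq,ior,ios,iov,iqs,iqt,irt,irv,ist,jor,jos,lrs,lrv,lst,lsv,ltv,oqt,qrs,qrv,rst] rk=25  ker:jrt,loq,los,lqs,oqs,orv,qst,qsv,rsv,rtv,stv
∂3: piv[ijrt,iloq,ilos,ilqs,ioqs,lrsv,lstv,rstv] rk=8  ker:loqs
rk∂_2=25

rank∂_2=25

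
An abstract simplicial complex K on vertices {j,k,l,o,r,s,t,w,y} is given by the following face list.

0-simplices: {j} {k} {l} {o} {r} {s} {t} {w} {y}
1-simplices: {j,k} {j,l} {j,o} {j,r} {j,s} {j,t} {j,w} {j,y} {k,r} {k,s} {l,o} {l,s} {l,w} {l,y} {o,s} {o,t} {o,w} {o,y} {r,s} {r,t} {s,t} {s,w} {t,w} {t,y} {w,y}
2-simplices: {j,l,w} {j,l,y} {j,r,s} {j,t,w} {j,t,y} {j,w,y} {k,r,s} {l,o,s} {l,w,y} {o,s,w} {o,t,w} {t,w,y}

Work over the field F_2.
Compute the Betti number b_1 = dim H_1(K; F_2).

n_0=9 n_1=25 n_2=12  [Z2]
∂1: piv[jk,jl,jo,jr,js,jt,jw,jy] rk=8  ker:kr,ks,lo,ls,lw,ly,os,ot,ow,oy,rs,rt,st,sw,tw,ty,wy
∂2: piv[jlw,jly,jrs,jtw,jty,jwy,krs,los,osw,otw] rk=10  ker:lwy,twy
b_1=(25−8)−10=7

b_1=7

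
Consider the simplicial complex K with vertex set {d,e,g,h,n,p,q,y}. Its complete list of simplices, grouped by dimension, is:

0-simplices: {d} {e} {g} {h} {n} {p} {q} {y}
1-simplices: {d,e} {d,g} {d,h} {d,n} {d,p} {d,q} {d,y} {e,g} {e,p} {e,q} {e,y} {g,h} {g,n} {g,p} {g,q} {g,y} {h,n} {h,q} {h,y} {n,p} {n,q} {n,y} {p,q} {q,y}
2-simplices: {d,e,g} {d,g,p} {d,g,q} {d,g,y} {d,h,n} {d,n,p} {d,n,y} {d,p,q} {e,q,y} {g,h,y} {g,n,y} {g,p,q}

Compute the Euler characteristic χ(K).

χ(K)=-4

n_0=8 n_1=24 n_2=12
χ=+8−24+12=-4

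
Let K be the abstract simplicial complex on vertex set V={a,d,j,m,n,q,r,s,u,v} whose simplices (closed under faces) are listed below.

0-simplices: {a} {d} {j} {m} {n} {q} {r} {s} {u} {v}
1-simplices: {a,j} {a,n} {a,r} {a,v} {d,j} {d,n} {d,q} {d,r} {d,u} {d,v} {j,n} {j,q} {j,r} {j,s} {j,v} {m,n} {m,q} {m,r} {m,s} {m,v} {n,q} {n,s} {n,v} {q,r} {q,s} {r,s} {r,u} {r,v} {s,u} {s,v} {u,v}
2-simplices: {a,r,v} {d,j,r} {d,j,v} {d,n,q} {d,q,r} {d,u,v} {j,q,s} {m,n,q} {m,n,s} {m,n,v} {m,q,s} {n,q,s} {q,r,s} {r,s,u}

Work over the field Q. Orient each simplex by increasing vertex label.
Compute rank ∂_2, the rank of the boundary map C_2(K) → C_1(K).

n_0=10 n_1=31 n_2=14  [Q]
∂1: piv[aj,an,ar,av,dj,dq,du,js,mn] rk=9  ker:dn,dr,dv,jn,jq,jr,jv,mq,mr,ms,mv,nq,ns,nv,qr,qs,rs,ru,rv,su,sv,uv
∂2: piv[arv,djr,djv,dnq,dqr,duv,jqs,mnq,mns,mnv,mqs,qrs,rsu] rk=13  ker:nqs
rk∂_2=13

rank∂_2=13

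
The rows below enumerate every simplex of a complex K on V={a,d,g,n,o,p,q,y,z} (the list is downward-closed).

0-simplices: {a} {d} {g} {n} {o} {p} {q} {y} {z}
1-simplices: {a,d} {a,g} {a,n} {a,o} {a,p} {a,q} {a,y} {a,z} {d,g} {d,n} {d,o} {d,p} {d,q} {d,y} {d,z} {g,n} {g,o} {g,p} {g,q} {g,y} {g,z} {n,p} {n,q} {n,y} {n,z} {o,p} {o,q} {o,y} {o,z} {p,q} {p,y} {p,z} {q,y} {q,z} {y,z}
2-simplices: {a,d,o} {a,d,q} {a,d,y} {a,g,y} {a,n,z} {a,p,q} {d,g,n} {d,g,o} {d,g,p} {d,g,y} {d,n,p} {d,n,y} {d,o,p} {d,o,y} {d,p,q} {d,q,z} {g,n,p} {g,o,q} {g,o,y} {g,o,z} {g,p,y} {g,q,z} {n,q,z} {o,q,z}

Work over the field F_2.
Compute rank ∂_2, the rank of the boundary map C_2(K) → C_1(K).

rank∂_2=21

n_0=9 n_1=35 n_2=24  [Z2]
∂1: piv[ad,ag,an,ao,ap,aq,ay,az] rk=8  ker:dg,dn,do,dp,dq,dy,dz,gn,go,gp,gq,gy,gz,np,nq,ny,nz,op,oq,oy,oz,pq,py,pz,qy,qz,yz
∂2: piv[ado,adq,ady,agy,anz,apq,dgn,dgo,dgp,dgy,dnp,dny,dop,doy,dpq,dqz,goq,goz,gpy,gqz,nqz] rk=21  ker:gnp,goy,oqz
rk∂_2=21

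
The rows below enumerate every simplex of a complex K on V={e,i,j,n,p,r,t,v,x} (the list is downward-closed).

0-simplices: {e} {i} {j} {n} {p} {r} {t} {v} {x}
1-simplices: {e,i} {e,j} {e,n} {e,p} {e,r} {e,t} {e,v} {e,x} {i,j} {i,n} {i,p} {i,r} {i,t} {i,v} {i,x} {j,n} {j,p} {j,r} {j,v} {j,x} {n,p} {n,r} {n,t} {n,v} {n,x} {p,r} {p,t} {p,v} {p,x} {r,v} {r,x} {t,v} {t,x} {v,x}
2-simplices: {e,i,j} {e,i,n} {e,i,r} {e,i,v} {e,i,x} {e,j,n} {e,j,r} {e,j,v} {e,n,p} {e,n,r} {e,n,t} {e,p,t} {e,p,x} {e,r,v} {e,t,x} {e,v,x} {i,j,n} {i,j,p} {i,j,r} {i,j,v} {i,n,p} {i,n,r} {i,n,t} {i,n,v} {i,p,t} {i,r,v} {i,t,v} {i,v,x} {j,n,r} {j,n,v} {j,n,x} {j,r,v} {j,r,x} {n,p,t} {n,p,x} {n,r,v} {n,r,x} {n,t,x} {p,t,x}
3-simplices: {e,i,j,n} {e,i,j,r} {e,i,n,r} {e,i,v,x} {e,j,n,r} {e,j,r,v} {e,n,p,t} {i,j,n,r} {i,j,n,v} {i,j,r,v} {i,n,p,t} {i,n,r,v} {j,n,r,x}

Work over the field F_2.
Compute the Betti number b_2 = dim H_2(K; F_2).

n_0=9 n_1=34 n_2=39 n_3=13  [Z2]
∂1: piv[ei,ej,en,ep,er,et,ev,ex] rk=8  ker:ij,in,ip,ir,it,iv,ix,jn,jp,jr,jv,jx,np,nr,nt,nv,nx,pr,pt,pv,px,rv,rx,tv,tx,vx
∂2: piv[eij,ein,eir,eiv,eix,ejn,ejr,ejv,enp,enr,ent,ept,epx,erv,etx,evx,ijp,inp,int,inv,itv,jnx,jrx,npx] rk=24  ker:ijn,ijr,ijv,inr,ipt,irv,ivx,jnr,jnv,jrv,npt,nrv,nrx,ntx,ptx
∂3: piv[eijn,eijr,einr,eivx,ejnr,ejrv,enpt,ijnv,ijrv,inpt,inrv,jnrx] rk=12  ker:ijnr
b_2=(39−24)−12=3

b_2=3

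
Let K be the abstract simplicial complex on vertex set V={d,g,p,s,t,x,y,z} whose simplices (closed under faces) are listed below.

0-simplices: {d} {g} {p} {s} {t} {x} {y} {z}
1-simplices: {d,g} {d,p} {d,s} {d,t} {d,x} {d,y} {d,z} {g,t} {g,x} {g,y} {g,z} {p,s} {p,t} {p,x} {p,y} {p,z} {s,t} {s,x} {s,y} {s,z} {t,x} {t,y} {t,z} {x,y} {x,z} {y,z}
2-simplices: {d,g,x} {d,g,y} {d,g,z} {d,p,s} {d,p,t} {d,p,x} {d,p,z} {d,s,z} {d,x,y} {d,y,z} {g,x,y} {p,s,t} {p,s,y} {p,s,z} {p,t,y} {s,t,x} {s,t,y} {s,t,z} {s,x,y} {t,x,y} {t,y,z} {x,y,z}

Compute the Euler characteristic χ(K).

n_0=8 n_1=26 n_2=22
χ=+8−26+22=4

χ(K)=4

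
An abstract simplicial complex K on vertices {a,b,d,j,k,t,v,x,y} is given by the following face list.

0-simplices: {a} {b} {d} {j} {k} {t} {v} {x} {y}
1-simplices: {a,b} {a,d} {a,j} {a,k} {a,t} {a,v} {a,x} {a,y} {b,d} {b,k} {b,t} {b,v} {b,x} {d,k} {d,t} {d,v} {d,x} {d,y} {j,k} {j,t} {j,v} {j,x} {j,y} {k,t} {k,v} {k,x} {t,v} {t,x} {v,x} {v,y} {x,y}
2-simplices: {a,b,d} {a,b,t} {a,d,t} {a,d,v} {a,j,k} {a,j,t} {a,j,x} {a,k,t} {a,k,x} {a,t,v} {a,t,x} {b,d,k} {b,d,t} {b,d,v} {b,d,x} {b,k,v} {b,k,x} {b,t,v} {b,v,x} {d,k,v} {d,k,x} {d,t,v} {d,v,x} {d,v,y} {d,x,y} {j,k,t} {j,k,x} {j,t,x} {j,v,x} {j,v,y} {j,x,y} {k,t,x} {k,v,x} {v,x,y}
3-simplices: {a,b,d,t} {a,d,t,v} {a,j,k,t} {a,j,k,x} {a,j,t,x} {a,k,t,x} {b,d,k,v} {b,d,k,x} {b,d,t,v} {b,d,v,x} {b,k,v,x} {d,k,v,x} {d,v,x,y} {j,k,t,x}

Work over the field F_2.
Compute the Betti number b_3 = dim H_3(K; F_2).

b_3=2

n_0=9 n_1=31 n_2=34 n_3=14  [Z2]
∂1: piv[ab,ad,aj,ak,at,av,ax,ay] rk=8  ker:bd,bk,bt,bv,bx,dk,dt,dv,dx,dy,jk,jt,jv,jx,jy,kt,kv,kx,tv,tx,vx,vy,xy
∂2: piv[abd,abt,adt,adv,ajk,ajt,ajx,akt,akx,atv,atx,bdk,bdv,bdx,bkv,bkx,bvx,dvy,dxy,jvx,jvy] rk=21  ker:bdt,btv,dkv,dkx,dtv,dvx,jkt,jkx,jtx,jxy,ktx,kvx,vxy
∂3: piv[abdt,adtv,ajkt,ajkx,ajtx,aktx,bdkv,bdkx,bdtv,bdvx,bkvx,dvxy] rk=12  ker:dkvx,jktx
b_3=(14−12)−0=2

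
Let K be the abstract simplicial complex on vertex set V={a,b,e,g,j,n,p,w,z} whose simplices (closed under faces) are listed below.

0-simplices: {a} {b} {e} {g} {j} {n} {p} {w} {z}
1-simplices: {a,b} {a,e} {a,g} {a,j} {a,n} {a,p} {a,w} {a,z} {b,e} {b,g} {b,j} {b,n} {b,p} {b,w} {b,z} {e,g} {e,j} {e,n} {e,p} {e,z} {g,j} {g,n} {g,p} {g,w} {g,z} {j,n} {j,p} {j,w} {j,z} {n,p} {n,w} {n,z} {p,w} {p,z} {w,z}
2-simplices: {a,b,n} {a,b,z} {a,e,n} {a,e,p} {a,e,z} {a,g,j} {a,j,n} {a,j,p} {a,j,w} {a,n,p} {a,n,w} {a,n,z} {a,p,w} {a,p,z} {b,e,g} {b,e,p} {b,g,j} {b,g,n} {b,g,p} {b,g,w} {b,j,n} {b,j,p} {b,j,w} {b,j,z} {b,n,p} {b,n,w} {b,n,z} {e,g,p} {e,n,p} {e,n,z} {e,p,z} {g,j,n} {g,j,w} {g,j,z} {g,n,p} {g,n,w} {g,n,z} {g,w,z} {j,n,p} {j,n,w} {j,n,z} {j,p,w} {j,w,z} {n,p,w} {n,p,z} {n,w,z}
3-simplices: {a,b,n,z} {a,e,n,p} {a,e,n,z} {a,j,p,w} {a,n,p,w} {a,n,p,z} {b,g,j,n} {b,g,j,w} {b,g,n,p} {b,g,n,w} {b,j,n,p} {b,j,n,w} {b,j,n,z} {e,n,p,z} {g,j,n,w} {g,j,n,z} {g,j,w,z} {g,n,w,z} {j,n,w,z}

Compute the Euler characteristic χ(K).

n_0=9 n_1=35 n_2=46 n_3=19
χ=+9−35+46−19=1

χ(K)=1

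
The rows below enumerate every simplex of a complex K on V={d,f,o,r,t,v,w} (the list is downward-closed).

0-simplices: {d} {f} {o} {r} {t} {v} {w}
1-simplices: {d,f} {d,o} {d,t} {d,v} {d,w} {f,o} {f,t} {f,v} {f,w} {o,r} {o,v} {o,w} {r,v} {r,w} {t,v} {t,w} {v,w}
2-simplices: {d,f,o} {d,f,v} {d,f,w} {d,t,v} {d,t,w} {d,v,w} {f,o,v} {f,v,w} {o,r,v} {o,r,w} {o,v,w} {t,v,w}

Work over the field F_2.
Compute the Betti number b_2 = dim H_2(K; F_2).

n_0=7 n_1=17 n_2=12  [Z2]
∂1: piv[df,do,dt,dv,dw,or] rk=6  ker:fo,ft,fv,fw,ov,ow,rv,rw,tv,tw,vw
∂2: piv[dfo,dfv,dfw,dtv,dtw,dvw,fov,orv,orw,ovw] rk=10  ker:fvw,tvw
b_2=(12−10)−0=2

b_2=2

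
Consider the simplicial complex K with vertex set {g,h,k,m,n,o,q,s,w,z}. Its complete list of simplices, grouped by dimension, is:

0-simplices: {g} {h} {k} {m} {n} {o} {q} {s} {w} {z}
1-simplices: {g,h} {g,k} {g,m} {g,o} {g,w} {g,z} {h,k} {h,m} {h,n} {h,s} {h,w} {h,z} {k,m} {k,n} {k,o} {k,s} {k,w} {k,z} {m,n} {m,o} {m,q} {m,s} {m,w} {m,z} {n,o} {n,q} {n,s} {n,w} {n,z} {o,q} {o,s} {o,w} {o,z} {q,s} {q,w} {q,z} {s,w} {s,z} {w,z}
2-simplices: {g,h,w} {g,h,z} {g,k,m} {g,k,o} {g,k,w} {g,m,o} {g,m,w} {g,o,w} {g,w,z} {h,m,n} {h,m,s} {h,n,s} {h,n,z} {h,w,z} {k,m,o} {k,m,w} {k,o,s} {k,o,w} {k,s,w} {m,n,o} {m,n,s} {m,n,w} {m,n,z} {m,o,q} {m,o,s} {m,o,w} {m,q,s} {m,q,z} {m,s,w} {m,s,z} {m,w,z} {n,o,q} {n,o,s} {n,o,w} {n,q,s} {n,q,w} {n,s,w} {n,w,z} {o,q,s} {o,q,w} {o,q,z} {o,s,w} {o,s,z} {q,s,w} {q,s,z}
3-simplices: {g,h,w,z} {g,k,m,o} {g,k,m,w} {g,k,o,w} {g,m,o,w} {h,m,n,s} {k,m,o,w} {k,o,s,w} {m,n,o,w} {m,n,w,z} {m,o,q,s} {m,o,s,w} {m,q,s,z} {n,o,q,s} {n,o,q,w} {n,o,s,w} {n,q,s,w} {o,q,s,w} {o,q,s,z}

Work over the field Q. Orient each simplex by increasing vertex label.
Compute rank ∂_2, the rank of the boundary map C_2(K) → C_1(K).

n_0=10 n_1=39 n_2=45 n_3=19  [Q]
∂1: piv[gh,gk,gm,go,gw,gz,hn,hs,mq] rk=9  ker:hk,hm,hw,hz,km,kn,ko,ks,kw,kz,mn,mo,ms,mw,mz,no,nq,ns,nw,nz,oq,os,ow,oz,qs,qw,qz,sw,sz,wz
∂2: piv[ghw,ghz,gkm,gko,gkw,gmo,gmw,gow,gwz,hmn,hms,hns,hnz,kos,ksw,mno,mnw,mnz,moq,mos,mqs,mqz,msz,mwz,noq,nqw,oqz] rk=27  ker:hwz,kmo,kmw,kow,mns,mow,msw,nos,now,nqs,nsw,nwz,oqs,oqw,osw,osz,qsw,qsz
∂3: piv[ghwz,gkmo,gkmw,gkow,gmow,hmns,kosw,mnow,mnwz,moqs,mosw,mqsz,noqs,noqw,nosw,nqsw,oqsz] rk=17  ker:kmow,oqsw
rk∂_2=27

rank∂_2=27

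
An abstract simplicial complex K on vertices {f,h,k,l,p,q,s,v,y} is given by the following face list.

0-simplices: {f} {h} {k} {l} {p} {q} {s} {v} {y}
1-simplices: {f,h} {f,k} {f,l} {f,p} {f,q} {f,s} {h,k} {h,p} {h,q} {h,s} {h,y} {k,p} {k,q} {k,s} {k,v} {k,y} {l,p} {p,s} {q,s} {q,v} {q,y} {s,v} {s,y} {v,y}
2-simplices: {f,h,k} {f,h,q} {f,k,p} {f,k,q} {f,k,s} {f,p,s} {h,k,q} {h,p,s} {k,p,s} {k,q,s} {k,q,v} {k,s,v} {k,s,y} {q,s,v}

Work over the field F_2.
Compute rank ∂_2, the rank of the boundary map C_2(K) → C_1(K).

n_0=9 n_1=24 n_2=14  [Z2]
∂1: piv[fh,fk,fl,fp,fq,fs,hy,kv] rk=8  ker:hk,hp,hq,hs,kp,kq,ks,ky,lp,ps,qs,qv,qy,sv,sy,vy
∂2: piv[fhk,fhq,fkp,fkq,fks,fps,hps,kqs,kqv,ksv,ksy] rk=11  ker:hkq,kps,qsv
rk∂_2=11

rank∂_2=11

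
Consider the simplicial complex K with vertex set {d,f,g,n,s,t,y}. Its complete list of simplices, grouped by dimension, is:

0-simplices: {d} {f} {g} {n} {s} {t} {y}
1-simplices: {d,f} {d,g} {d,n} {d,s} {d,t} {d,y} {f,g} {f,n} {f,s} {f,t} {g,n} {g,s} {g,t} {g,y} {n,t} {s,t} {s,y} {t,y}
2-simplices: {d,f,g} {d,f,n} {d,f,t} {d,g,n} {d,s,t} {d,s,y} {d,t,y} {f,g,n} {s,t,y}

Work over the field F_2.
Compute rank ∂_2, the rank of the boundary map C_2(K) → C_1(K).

n_0=7 n_1=18 n_2=9  [Z2]
∂1: piv[df,dg,dn,ds,dt,dy] rk=6  ker:fg,fn,fs,ft,gn,gs,gt,gy,nt,st,sy,ty
∂2: piv[dfg,dfn,dft,dgn,dst,dsy,dty] rk=7  ker:fgn,sty
rk∂_2=7

rank∂_2=7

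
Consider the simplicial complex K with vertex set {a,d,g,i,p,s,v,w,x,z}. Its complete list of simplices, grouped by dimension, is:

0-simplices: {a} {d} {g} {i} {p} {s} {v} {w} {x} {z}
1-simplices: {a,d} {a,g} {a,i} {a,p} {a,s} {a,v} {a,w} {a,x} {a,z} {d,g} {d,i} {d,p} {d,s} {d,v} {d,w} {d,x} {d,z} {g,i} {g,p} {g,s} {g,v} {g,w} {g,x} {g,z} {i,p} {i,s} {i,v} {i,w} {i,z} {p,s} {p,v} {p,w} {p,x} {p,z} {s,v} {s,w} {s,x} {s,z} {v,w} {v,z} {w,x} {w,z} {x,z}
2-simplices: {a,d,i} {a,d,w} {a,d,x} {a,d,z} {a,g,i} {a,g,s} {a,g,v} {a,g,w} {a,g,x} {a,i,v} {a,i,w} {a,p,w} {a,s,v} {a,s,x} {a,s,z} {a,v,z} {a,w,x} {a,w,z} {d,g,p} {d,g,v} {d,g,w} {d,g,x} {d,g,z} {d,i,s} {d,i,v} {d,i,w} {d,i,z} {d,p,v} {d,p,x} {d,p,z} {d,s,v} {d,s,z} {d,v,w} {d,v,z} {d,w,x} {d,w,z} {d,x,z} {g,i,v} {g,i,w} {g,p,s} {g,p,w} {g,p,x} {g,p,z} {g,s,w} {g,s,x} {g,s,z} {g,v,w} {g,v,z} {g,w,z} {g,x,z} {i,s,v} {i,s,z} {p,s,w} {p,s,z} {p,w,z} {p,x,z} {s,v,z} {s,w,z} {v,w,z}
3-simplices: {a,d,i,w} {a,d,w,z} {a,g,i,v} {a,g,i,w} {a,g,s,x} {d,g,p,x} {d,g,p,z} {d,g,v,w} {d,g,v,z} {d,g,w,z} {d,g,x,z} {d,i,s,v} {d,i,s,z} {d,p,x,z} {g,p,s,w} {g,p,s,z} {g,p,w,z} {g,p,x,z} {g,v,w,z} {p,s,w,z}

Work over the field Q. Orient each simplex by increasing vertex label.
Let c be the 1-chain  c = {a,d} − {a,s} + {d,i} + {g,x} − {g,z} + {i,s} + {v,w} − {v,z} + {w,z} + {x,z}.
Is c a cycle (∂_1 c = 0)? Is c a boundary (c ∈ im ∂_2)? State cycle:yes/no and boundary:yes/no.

cycle:yes boundary:yes

n_0=10 n_1=43 n_2=59 n_3=20  [Q]
∂1: piv[ad,ag,ai,ap,as,av,aw,ax,az] rk=9  ker:dg,di,dp,ds,dv,dw,dx,dz,gi,gp,gs,gv,gw,gx,gz,ip,is,iv,iw,iz,ps,pv,pw,px,pz,sv,sw,sx,sz,vw,vz,wx,wz,xz
∂2: piv[adi,adw,adx,adz,agi,ags,agv,agw,agx,aiv,aiw,apw,asv,asx,asz,avz,awx,awz,dgp,dgv,dgw,dgz,dis,diz,dpv,dpx,dpz,dsv,dvw,dxz,gps,gpw,gsw] rk=33  ker:dgx,div,diw,dsz,dvz,dwx,dwz,giv,giw,gpx,gpz,gsx,gsz,gvw,gvz,gwz,gxz,isv,isz,psw,psz,pwz,pxz,svz,swz,vwz
∂3: piv[adiw,adwz,agiv,agiw,agsx,dgpx,dgpz,dgvw,dgvz,dgwz,dgxz,disv,disz,dpxz,gpsw,gpsz,gpwz,gvwz,pswz] rk=19  ker:gpxz
∂1c = 0
c vs im∂2: reduces to 0 ⇒ boundary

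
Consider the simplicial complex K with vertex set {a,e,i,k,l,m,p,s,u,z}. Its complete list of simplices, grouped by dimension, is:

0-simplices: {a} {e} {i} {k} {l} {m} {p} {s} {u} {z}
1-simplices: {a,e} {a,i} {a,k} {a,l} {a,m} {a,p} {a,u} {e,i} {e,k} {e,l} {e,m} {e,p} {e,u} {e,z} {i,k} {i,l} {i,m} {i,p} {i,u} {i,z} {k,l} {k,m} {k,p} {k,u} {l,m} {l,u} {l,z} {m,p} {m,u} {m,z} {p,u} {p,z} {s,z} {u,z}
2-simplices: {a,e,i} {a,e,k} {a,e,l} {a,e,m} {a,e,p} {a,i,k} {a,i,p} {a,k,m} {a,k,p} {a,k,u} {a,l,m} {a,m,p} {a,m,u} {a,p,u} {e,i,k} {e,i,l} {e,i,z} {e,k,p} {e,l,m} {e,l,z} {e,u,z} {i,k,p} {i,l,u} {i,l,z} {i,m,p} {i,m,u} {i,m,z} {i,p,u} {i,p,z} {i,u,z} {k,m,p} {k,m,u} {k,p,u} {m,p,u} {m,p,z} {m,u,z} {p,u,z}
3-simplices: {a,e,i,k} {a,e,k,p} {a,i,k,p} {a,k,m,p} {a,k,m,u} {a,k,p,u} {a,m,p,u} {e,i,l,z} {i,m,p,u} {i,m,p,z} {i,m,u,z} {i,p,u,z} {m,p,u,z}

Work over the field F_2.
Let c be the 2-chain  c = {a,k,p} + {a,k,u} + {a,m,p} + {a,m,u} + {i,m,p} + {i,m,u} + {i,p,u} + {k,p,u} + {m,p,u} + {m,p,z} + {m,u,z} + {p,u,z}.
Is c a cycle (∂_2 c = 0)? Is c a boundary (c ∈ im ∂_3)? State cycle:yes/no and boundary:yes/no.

n_0=10 n_1=34 n_2=37 n_3=13  [Z2]
∂1: piv[ae,ai,ak,al,am,ap,au,ez,sz] rk=9  ker:ei,ek,el,em,ep,eu,ik,il,im,ip,iu,iz,kl,km,kp,ku,lm,lu,lz,mp,mu,mz,pu,pz,uz
∂2: piv[aei,aek,ael,aem,aep,aik,aip,akm,akp,aku,alm,amp,amu,apu,eil,eiz,elz,euz,ilu,imp,imu,imz,ipz,iuz] rk=24  ker:eik,ekp,elm,ikp,ilz,ipu,kmp,kmu,kpu,mpu,mpz,muz,puz
∂3: piv[aeik,aekp,aikp,akmp,akmu,akpu,ampu,eilz,impu,impz,imuz,ipuz] rk=12  ker:mpuz
∂2c = 0
c vs im∂3: reduces to 0 ⇒ boundary

cycle:yes boundary:yes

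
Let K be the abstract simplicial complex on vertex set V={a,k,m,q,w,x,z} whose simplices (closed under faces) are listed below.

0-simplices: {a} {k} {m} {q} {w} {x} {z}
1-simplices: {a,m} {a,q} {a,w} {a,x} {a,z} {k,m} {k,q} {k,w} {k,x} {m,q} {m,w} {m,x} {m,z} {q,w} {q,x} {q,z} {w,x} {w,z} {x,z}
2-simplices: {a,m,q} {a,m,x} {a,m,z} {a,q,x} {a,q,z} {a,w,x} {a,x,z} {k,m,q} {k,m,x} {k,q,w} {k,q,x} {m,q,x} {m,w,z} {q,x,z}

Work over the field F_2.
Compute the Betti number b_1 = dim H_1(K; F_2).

b_1=2

n_0=7 n_1=19 n_2=14  [Z2]
∂1: piv[am,aq,aw,ax,az,km] rk=6  ker:kq,kw,kx,mq,mw,mx,mz,qw,qx,qz,wx,wz,xz
∂2: piv[amq,amx,amz,aqx,aqz,awx,axz,kmq,kmx,kqw,mwz] rk=11  ker:kqx,mqx,qxz
b_1=(19−6)−11=2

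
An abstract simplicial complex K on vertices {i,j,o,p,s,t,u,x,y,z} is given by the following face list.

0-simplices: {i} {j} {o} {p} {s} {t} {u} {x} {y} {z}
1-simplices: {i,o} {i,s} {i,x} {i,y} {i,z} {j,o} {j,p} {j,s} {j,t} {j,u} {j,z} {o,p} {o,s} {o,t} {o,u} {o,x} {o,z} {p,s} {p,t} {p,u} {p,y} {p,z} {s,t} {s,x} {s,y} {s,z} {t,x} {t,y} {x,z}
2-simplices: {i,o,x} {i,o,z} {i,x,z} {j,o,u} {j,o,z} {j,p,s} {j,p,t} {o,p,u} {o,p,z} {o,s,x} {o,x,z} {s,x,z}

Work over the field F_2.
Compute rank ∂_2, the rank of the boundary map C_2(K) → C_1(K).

n_0=10 n_1=29 n_2=12  [Z2]
∂1: piv[io,is,ix,iy,iz,jo,jp,jt,ju] rk=9  ker:js,jz,op,os,ot,ou,ox,oz,ps,pt,pu,py,pz,st,sx,sy,sz,tx,ty,xz
∂2: piv[iox,ioz,ixz,jou,joz,jps,jpt,opu,opz,osx,sxz] rk=11  ker:oxz
rk∂_2=11

rank∂_2=11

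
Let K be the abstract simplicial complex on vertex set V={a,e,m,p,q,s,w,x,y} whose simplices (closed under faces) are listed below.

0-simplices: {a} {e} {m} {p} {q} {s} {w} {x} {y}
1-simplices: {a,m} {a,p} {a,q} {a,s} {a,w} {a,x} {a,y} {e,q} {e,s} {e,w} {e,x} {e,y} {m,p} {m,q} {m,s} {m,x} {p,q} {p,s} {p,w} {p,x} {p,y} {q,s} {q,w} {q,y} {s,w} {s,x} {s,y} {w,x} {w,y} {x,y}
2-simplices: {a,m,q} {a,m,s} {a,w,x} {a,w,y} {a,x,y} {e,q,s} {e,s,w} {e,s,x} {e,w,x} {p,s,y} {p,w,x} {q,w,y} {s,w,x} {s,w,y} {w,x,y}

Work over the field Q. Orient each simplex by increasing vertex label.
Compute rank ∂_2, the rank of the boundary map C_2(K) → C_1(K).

n_0=9 n_1=30 n_2=15  [Q]
∂1: piv[am,ap,aq,as,aw,ax,ay,eq] rk=8  ker:es,ew,ex,ey,mp,mq,ms,mx,pq,ps,pw,px,py,qs,qw,qy,sw,sx,sy,wx,wy,xy
∂2: piv[amq,ams,awx,awy,axy,eqs,esw,esx,ewx,psy,pwx,qwy,swy] rk=13  ker:swx,wxy
rk∂_2=13

rank∂_2=13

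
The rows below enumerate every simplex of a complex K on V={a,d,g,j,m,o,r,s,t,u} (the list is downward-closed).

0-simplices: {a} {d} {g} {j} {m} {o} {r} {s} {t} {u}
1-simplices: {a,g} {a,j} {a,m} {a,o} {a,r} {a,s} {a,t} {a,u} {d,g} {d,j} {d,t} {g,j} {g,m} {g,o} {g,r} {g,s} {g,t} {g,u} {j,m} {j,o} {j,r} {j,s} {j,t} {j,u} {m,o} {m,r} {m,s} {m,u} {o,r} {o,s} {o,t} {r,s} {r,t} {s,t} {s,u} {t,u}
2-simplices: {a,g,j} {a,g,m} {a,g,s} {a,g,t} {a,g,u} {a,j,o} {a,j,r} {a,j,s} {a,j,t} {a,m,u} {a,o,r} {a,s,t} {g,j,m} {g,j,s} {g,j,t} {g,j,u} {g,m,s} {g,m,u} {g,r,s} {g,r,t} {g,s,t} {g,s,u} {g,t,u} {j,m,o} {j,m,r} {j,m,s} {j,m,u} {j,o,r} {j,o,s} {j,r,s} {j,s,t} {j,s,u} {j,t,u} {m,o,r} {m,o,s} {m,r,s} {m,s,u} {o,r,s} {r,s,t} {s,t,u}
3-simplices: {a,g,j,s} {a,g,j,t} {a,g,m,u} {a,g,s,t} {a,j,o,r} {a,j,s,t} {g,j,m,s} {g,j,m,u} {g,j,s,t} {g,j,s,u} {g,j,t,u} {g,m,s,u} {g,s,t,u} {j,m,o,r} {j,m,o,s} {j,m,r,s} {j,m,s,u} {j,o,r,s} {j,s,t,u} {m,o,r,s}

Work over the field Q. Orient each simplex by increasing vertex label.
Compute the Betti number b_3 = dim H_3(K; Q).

b_3=4

n_0=10 n_1=36 n_2=40 n_3=20  [Q]
∂1: piv[ag,aj,am,ao,ar,as,at,au,dg] rk=9  ker:dj,dt,gj,gm,go,gr,gs,gt,gu,jm,jo,jr,js,jt,ju,mo,mr,ms,mu,or,os,ot,rs,rt,st,su,tu
∂2: piv[agj,agm,ags,agt,agu,ajo,ajr,ajs,ajt,amu,aor,ast,gjm,gju,gms,grs,grt,gsu,gtu,jmo,jmr,jos,jrs] rk=23  ker:gjs,gjt,gmu,gst,jms,jmu,jor,jst,jsu,jtu,mor,mos,mrs,msu,ors,rst,stu
∂3: piv[agjs,agjt,agmu,agst,ajor,ajst,gjms,gjmu,gjsu,gjtu,gmsu,gstu,jmor,jmos,jmrs,jors] rk=16  ker:gjst,jmsu,jstu,mors
b_3=(20−16)−0=4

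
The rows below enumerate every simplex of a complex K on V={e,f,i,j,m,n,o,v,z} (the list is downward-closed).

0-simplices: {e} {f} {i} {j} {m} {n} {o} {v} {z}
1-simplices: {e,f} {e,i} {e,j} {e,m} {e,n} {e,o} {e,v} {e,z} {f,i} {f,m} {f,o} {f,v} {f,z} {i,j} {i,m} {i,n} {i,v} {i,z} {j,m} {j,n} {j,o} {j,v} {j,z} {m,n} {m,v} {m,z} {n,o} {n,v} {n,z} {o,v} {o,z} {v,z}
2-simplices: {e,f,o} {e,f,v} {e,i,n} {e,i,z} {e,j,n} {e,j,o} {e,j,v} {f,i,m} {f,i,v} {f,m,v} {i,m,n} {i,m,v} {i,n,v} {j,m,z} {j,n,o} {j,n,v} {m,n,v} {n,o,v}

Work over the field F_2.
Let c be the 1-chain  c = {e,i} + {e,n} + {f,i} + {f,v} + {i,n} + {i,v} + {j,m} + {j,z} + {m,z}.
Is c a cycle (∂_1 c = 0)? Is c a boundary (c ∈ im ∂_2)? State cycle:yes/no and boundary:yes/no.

n_0=9 n_1=32 n_2=18  [Z2]
∂1: piv[ef,ei,ej,em,en,eo,ev,ez] rk=8  ker:fi,fm,fo,fv,fz,ij,im,in,iv,iz,jm,jn,jo,jv,jz,mn,mv,mz,no,nv,nz,ov,oz,vz
∂2: piv[efo,efv,ein,eiz,ejn,ejo,ejv,fim,fiv,fmv,imn,inv,jmz,jno,jnv,nov] rk=16  ker:imv,mnv
∂1c = 0
c vs im∂2: reduces to 0 ⇒ boundary

cycle:yes boundary:yes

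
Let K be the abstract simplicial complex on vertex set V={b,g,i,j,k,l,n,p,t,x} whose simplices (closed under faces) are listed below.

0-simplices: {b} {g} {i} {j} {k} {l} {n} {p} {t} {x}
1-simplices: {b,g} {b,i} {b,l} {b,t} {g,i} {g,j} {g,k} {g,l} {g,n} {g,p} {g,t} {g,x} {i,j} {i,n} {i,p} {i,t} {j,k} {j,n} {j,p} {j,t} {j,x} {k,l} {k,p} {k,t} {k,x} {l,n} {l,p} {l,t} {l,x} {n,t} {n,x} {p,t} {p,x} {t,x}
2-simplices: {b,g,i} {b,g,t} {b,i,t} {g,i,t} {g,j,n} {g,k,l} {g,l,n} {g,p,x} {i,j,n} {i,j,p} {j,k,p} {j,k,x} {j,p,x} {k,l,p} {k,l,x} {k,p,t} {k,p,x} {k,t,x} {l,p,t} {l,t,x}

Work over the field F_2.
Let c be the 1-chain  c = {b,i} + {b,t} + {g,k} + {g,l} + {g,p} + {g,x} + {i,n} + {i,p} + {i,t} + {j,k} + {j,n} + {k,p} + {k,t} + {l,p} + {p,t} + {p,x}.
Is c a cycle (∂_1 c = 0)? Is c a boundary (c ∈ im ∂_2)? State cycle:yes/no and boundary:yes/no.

n_0=10 n_1=34 n_2=20  [Z2]
∂1: piv[bg,bi,bl,bt,gj,gk,gn,gp,gx] rk=9  ker:gi,gl,gt,ij,in,ip,it,jk,jn,jp,jt,jx,kl,kp,kt,kx,ln,lp,lt,lx,nt,nx,pt,px,tx
∂2: piv[bgi,bgt,bit,gjn,gkl,gln,gpx,ijn,ijp,jkp,jkx,jpx,klp,klx,kpt,ktx,lpt] rk=17  ker:git,kpx,ltx
∂1c = 0
c vs im∂2: reduces to 0 ⇒ boundary

cycle:yes boundary:yes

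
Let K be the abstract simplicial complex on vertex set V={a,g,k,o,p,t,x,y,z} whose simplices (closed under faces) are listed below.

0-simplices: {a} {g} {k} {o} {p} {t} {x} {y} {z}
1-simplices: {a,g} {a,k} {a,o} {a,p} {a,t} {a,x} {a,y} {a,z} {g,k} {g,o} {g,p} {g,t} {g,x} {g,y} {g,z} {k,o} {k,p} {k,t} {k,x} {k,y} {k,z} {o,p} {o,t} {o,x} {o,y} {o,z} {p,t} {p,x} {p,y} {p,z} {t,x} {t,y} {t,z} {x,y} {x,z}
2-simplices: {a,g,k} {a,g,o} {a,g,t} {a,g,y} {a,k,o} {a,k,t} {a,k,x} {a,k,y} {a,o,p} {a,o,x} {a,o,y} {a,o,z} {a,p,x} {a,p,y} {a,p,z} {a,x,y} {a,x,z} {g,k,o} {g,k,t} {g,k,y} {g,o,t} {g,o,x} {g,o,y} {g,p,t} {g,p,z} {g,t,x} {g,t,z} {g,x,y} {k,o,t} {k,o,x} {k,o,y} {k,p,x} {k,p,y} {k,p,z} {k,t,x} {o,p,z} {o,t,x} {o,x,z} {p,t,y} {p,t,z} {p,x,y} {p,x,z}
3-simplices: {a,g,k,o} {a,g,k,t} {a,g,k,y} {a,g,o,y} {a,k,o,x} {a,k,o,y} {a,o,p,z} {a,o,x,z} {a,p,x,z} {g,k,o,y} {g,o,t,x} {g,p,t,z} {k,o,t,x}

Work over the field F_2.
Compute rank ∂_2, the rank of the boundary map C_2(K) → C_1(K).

n_0=9 n_1=35 n_2=42 n_3=13  [Z2]
∂1: piv[ag,ak,ao,ap,at,ax,ay,az] rk=8  ker:gk,go,gp,gt,gx,gy,gz,ko,kp,kt,kx,ky,kz,op,ot,ox,oy,oz,pt,px,py,pz,tx,ty,tz,xy,xz
∂2: piv[agk,ago,agt,agy,ako,akt,akx,aky,aop,aox,aoy,aoz,apx,apy,apz,axy,axz,got,gox,gpt,gpz,gtx,gtz,kpx,kpz,pty] rk=26  ker:gko,gkt,gky,goy,gxy,kot,kox,koy,kpy,ktx,opz,otx,oxz,ptz,pxy,pxz
∂3: piv[agko,agkt,agky,agoy,akox,akoy,aopz,aoxz,apxz,gotx,gptz,kotx] rk=12  ker:gkoy
rk∂_2=26

rank∂_2=26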